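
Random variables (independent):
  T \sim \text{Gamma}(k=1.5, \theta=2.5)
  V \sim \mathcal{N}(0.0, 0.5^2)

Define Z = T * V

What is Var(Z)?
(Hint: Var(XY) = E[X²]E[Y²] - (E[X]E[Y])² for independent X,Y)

Var(XY) = E[X²]E[Y²] - (E[X]E[Y])²
E[T] = 3.75, Var(T) = 9.375
E[V] = 0, Var(V) = 0.25
E[T²] = 9.375 + 3.75² = 23.4375
E[V²] = 0.25 + 0² = 0.25
Var(Z) = 23.4375*0.25 - (3.75*0)²
= 5.859375 - 0 = 5.859375

5.859375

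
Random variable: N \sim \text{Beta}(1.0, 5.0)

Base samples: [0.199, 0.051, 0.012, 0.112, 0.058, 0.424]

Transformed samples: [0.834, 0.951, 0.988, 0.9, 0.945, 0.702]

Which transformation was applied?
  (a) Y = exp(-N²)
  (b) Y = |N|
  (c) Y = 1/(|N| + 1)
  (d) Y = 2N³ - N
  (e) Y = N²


Checking option (c) Y = 1/(|N| + 1):
  N = 0.199 -> Y = 0.834 ✓
  N = 0.051 -> Y = 0.951 ✓
  N = 0.012 -> Y = 0.988 ✓
All samples match this transformation.

(c) 1/(|N| + 1)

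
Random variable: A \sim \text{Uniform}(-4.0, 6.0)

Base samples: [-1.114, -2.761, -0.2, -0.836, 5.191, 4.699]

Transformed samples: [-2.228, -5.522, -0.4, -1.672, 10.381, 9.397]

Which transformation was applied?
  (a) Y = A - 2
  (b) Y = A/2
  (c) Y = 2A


Checking option (c) Y = 2A:
  A = -1.114 -> Y = -2.228 ✓
  A = -2.761 -> Y = -5.522 ✓
  A = -0.2 -> Y = -0.4 ✓
All samples match this transformation.

(c) 2A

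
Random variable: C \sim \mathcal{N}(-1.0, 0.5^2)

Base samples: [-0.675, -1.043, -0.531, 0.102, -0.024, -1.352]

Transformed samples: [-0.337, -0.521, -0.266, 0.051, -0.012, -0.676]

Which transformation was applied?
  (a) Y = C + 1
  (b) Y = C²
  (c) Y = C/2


Checking option (c) Y = C/2:
  C = -0.675 -> Y = -0.337 ✓
  C = -1.043 -> Y = -0.521 ✓
  C = -0.531 -> Y = -0.266 ✓
All samples match this transformation.

(c) C/2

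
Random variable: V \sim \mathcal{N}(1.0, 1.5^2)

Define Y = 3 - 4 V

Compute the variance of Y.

For Y = aV + b: Var(Y) = a² * Var(V)
Var(V) = 1.5^2 = 2.25
Var(Y) = (-4)² * 2.25 = 16 * 2.25 = 36

36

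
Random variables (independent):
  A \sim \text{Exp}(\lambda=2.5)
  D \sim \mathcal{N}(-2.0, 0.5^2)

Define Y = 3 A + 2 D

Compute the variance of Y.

For independent RVs: Var(aX + bY) = a²Var(X) + b²Var(Y)
Var(A) = 0.16
Var(D) = 0.25
Var(Y) = 3²*0.16 + 2²*0.25
= 9*0.16 + 4*0.25 = 2.44

2.44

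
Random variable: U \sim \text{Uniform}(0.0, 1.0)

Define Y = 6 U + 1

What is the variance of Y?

For Y = aU + b: Var(Y) = a² * Var(U)
Var(U) = (1 - 0)^2/12 = 0.083333333
Var(Y) = 6² * 0.083333333 = 36 * 0.083333333 = 3

3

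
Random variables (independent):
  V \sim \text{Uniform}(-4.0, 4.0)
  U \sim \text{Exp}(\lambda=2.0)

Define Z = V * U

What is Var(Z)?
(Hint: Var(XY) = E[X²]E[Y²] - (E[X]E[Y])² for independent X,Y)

Var(XY) = E[X²]E[Y²] - (E[X]E[Y])²
E[V] = 0, Var(V) = 5.3333333
E[U] = 0.5, Var(U) = 0.25
E[V²] = 5.3333333 + 0² = 5.3333333
E[U²] = 0.25 + 0.5² = 0.5
Var(Z) = 5.3333333*0.5 - (0*0.5)²
= 2.6666667 - 0 = 2.6666667

2.6666667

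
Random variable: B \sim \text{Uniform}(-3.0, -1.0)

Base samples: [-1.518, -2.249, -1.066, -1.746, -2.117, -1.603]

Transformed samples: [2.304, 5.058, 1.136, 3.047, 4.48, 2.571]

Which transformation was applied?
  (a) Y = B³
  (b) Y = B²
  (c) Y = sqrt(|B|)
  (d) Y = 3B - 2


Checking option (b) Y = B²:
  B = -1.518 -> Y = 2.304 ✓
  B = -2.249 -> Y = 5.058 ✓
  B = -1.066 -> Y = 1.136 ✓
All samples match this transformation.

(b) B²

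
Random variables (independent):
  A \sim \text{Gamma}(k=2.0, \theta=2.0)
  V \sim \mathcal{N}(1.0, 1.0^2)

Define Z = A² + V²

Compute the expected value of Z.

E[Z] = E[A²] + E[V²]
E[A²] = Var(A) + E[A]² = 8 + 16 = 24
E[V²] = Var(V) + E[V]² = 1 + 1 = 2
E[Z] = 24 + 2 = 26

26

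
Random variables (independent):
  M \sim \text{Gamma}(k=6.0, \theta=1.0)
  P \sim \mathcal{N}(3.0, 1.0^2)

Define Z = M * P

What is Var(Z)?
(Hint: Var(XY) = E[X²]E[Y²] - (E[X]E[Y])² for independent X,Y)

Var(XY) = E[X²]E[Y²] - (E[X]E[Y])²
E[M] = 6, Var(M) = 6
E[P] = 3, Var(P) = 1
E[M²] = 6 + 6² = 42
E[P²] = 1 + 3² = 10
Var(Z) = 42*10 - (6*3)²
= 420 - 324 = 96

96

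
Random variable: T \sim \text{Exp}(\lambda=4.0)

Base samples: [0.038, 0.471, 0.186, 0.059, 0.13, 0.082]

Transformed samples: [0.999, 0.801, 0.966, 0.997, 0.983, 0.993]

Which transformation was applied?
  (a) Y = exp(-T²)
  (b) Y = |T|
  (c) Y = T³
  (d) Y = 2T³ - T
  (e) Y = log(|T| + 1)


Checking option (a) Y = exp(-T²):
  T = 0.038 -> Y = 0.999 ✓
  T = 0.471 -> Y = 0.801 ✓
  T = 0.186 -> Y = 0.966 ✓
All samples match this transformation.

(a) exp(-T²)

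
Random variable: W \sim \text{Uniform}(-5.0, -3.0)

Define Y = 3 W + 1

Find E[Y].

For Y = 3W + 1:
E[Y] = 3 * E[W] + 1
E[W] = (-5 - 3)/2 = -4
E[Y] = 3 * (-4) + 1 = -11

-11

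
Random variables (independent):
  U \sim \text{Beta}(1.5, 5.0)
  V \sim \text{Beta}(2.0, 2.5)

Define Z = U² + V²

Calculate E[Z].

E[Z] = E[U²] + E[V²]
E[U²] = Var(U) + E[U]² = 0.023668639 + 0.053254438 = 0.076923077
E[V²] = Var(V) + E[V]² = 0.044893378 + 0.19753086 = 0.24242424
E[Z] = 0.076923077 + 0.24242424 = 0.31934732

0.31934732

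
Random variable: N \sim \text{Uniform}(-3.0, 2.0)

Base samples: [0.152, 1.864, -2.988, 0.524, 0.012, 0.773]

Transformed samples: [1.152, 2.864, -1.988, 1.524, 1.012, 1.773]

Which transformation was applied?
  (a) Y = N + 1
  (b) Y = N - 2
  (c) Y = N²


Checking option (a) Y = N + 1:
  N = 0.152 -> Y = 1.152 ✓
  N = 1.864 -> Y = 2.864 ✓
  N = -2.988 -> Y = -1.988 ✓
All samples match this transformation.

(a) N + 1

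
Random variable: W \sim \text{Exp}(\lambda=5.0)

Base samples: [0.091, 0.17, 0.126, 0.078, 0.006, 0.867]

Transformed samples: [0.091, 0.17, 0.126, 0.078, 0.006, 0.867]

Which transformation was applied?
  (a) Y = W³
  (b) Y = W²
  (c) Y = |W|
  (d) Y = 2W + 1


Checking option (c) Y = |W|:
  W = 0.091 -> Y = 0.091 ✓
  W = 0.17 -> Y = 0.17 ✓
  W = 0.126 -> Y = 0.126 ✓
All samples match this transformation.

(c) |W|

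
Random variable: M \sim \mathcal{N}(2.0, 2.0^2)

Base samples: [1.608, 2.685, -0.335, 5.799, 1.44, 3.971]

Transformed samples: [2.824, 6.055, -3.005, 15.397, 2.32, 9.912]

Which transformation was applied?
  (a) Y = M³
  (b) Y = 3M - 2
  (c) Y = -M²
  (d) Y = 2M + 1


Checking option (b) Y = 3M - 2:
  M = 1.608 -> Y = 2.824 ✓
  M = 2.685 -> Y = 6.055 ✓
  M = -0.335 -> Y = -3.005 ✓
All samples match this transformation.

(b) 3M - 2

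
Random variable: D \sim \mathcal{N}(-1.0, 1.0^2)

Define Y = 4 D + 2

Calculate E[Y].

For Y = 4D + 2:
E[Y] = 4 * E[D] + 2
E[D] = -1.0 = -1
E[Y] = 4 * (-1) + 2 = -2

-2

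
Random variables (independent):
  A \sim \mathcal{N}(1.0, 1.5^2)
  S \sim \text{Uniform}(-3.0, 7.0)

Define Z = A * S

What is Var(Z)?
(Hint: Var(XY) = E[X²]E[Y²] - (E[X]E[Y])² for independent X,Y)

Var(XY) = E[X²]E[Y²] - (E[X]E[Y])²
E[A] = 1, Var(A) = 2.25
E[S] = 2, Var(S) = 8.3333333
E[A²] = 2.25 + 1² = 3.25
E[S²] = 8.3333333 + 2² = 12.333333
Var(Z) = 3.25*12.333333 - (1*2)²
= 40.083333 - 4 = 36.083333

36.083333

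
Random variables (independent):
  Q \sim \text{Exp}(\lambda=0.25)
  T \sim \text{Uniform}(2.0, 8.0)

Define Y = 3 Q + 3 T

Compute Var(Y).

For independent RVs: Var(aX + bY) = a²Var(X) + b²Var(Y)
Var(Q) = 16
Var(T) = 3
Var(Y) = 3²*16 + 3²*3
= 9*16 + 9*3 = 171

171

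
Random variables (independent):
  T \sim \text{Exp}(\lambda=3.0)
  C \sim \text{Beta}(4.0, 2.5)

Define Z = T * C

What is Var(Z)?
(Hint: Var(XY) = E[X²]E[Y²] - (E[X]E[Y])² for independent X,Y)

Var(XY) = E[X²]E[Y²] - (E[X]E[Y])²
E[T] = 0.33333333, Var(T) = 0.11111111
E[C] = 0.61538462, Var(C) = 0.031558185
E[T²] = 0.11111111 + 0.33333333² = 0.22222222
E[C²] = 0.031558185 + 0.61538462² = 0.41025641
Var(Z) = 0.22222222*0.41025641 - (0.33333333*0.61538462)²
= 0.091168091 - 0.042077581 = 0.049090511

0.049090511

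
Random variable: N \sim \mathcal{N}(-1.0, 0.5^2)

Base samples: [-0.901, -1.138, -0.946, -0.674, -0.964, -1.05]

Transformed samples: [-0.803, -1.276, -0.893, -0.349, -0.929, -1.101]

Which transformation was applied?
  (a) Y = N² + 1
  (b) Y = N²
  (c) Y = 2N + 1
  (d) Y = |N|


Checking option (c) Y = 2N + 1:
  N = -0.901 -> Y = -0.803 ✓
  N = -1.138 -> Y = -1.276 ✓
  N = -0.946 -> Y = -0.893 ✓
All samples match this transformation.

(c) 2N + 1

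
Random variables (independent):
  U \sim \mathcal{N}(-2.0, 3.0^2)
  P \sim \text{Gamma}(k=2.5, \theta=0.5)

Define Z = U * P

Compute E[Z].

For independent RVs: E[XY] = E[X]*E[Y]
E[U] = -2
E[P] = 1.25
E[Z] = -2 * 1.25 = -2.5

-2.5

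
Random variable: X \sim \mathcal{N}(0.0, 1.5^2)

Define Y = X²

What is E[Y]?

Using E[X²] = Var(X) + (E[X])²:
E[X] = 0
Var(X) = 1.5^2 = 2.25
E[X²] = 2.25 + 0² = 2.25 + 0 = 2.25

2.25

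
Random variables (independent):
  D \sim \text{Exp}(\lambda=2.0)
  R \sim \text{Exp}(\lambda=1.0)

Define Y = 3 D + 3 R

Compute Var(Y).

For independent RVs: Var(aX + bY) = a²Var(X) + b²Var(Y)
Var(D) = 0.25
Var(R) = 1
Var(Y) = 3²*0.25 + 3²*1
= 9*0.25 + 9*1 = 11.25

11.25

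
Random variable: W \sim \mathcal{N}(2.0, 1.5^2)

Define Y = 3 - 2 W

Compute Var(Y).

For Y = aW + b: Var(Y) = a² * Var(W)
Var(W) = 1.5^2 = 2.25
Var(Y) = (-2)² * 2.25 = 4 * 2.25 = 9

9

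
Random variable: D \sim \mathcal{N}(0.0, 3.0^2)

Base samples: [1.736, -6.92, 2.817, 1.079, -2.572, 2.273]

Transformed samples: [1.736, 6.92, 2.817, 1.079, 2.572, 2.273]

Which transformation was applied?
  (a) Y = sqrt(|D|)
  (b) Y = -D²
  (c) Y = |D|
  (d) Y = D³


Checking option (c) Y = |D|:
  D = 1.736 -> Y = 1.736 ✓
  D = -6.92 -> Y = 6.92 ✓
  D = 2.817 -> Y = 2.817 ✓
All samples match this transformation.

(c) |D|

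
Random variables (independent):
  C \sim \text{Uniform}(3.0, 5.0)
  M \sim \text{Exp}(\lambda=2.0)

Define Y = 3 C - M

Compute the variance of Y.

For independent RVs: Var(aX + bY) = a²Var(X) + b²Var(Y)
Var(C) = 0.33333333
Var(M) = 0.25
Var(Y) = 3²*0.33333333 + (-1)²*0.25
= 9*0.33333333 + 1*0.25 = 3.25

3.25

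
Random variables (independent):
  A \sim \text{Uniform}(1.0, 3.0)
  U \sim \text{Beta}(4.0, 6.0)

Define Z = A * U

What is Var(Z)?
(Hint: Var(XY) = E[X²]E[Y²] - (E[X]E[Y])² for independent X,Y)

Var(XY) = E[X²]E[Y²] - (E[X]E[Y])²
E[A] = 2, Var(A) = 0.33333333
E[U] = 0.4, Var(U) = 0.021818182
E[A²] = 0.33333333 + 2² = 4.3333333
E[U²] = 0.021818182 + 0.4² = 0.18181818
Var(Z) = 4.3333333*0.18181818 - (2*0.4)²
= 0.78787879 - 0.64 = 0.14787879

0.14787879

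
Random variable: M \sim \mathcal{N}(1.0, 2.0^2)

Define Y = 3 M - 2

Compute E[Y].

For Y = 3M - 2:
E[Y] = 3 * E[M] - 2
E[M] = 1.0 = 1
E[Y] = 3 * 1 - 2 = 1

1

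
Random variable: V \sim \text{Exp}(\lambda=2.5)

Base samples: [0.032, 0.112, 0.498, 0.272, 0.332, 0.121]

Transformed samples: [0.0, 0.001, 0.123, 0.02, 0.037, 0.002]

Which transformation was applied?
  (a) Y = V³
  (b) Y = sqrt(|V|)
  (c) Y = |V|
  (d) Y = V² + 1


Checking option (a) Y = V³:
  V = 0.032 -> Y = 0.0 ✓
  V = 0.112 -> Y = 0.001 ✓
  V = 0.498 -> Y = 0.123 ✓
All samples match this transformation.

(a) V³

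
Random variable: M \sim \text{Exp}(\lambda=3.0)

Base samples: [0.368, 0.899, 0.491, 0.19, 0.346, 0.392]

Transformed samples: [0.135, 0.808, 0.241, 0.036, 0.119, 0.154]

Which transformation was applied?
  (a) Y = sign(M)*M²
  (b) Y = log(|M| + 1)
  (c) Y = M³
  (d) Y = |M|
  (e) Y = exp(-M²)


Checking option (a) Y = sign(M)*M²:
  M = 0.368 -> Y = 0.135 ✓
  M = 0.899 -> Y = 0.808 ✓
  M = 0.491 -> Y = 0.241 ✓
All samples match this transformation.

(a) sign(M)*M²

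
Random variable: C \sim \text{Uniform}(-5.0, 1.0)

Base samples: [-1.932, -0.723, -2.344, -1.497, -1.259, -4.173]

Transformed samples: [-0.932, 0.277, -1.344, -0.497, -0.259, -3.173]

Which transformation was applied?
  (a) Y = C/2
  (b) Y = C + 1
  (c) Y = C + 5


Checking option (b) Y = C + 1:
  C = -1.932 -> Y = -0.932 ✓
  C = -0.723 -> Y = 0.277 ✓
  C = -2.344 -> Y = -1.344 ✓
All samples match this transformation.

(b) C + 1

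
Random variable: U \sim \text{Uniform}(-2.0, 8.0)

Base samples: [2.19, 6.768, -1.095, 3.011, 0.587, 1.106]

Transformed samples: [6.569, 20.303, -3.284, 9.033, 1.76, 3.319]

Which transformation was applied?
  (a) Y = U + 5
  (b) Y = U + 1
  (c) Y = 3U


Checking option (c) Y = 3U:
  U = 2.19 -> Y = 6.569 ✓
  U = 6.768 -> Y = 20.303 ✓
  U = -1.095 -> Y = -3.284 ✓
All samples match this transformation.

(c) 3U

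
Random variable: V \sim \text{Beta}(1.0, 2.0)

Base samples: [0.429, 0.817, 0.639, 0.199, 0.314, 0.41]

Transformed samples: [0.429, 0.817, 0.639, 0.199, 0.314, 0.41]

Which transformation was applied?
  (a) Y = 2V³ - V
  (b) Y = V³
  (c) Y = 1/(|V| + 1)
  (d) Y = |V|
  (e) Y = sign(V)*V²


Checking option (d) Y = |V|:
  V = 0.429 -> Y = 0.429 ✓
  V = 0.817 -> Y = 0.817 ✓
  V = 0.639 -> Y = 0.639 ✓
All samples match this transformation.

(d) |V|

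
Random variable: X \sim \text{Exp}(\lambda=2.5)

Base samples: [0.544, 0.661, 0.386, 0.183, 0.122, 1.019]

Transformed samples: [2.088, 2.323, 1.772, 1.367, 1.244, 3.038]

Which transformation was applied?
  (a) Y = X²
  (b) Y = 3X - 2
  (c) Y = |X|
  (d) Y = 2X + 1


Checking option (d) Y = 2X + 1:
  X = 0.544 -> Y = 2.088 ✓
  X = 0.661 -> Y = 2.323 ✓
  X = 0.386 -> Y = 1.772 ✓
All samples match this transformation.

(d) 2X + 1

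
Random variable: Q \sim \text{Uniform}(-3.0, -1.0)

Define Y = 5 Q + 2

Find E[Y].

For Y = 5Q + 2:
E[Y] = 5 * E[Q] + 2
E[Q] = (-3 - 1)/2 = -2
E[Y] = 5 * (-2) + 2 = -8

-8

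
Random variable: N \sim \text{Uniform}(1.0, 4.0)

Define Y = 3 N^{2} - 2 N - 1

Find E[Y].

E[Y] = 3*E[N²] - 2*E[N] - 1
E[N] = 2.5
E[N²] = Var(N) + (E[N])² = 0.75 + 6.25 = 7
E[Y] = 3*7 - 2*2.5 - 1 = 15

15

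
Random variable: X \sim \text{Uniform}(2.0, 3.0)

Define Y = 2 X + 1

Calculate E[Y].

For Y = 2X + 1:
E[Y] = 2 * E[X] + 1
E[X] = (2 + 3)/2 = 2.5
E[Y] = 2 * 2.5 + 1 = 6

6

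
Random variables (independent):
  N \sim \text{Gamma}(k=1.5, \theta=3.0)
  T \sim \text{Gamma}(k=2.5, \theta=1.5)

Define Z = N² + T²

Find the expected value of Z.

E[Z] = E[N²] + E[T²]
E[N²] = Var(N) + E[N]² = 13.5 + 20.25 = 33.75
E[T²] = Var(T) + E[T]² = 5.625 + 14.0625 = 19.6875
E[Z] = 33.75 + 19.6875 = 53.4375

53.4375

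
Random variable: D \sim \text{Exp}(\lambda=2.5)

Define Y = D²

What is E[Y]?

Using E[X²] = Var(X) + (E[X])²:
E[D] = 0.4
Var(D) = 1/2.5^2 = 0.16
E[D²] = 0.16 + 0.4² = 0.16 + 0.16 = 0.32

0.32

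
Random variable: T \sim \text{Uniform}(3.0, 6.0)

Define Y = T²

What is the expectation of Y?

E[T²] = Var(T) + (E[T])² = 0.75 + 20.25 = 21

21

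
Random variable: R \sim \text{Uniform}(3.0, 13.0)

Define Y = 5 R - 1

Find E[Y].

For Y = 5R - 1:
E[Y] = 5 * E[R] - 1
E[R] = (3 + 13)/2 = 8
E[Y] = 5 * 8 - 1 = 39

39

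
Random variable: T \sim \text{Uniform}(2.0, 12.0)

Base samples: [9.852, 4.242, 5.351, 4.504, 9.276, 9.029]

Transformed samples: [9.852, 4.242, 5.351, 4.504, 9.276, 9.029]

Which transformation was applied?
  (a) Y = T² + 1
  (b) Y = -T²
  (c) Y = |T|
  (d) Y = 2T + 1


Checking option (c) Y = |T|:
  T = 9.852 -> Y = 9.852 ✓
  T = 4.242 -> Y = 4.242 ✓
  T = 5.351 -> Y = 5.351 ✓
All samples match this transformation.

(c) |T|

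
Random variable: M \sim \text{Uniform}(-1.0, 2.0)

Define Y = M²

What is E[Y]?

E[M²] = Var(M) + (E[M])² = 0.75 + 0.25 = 1

1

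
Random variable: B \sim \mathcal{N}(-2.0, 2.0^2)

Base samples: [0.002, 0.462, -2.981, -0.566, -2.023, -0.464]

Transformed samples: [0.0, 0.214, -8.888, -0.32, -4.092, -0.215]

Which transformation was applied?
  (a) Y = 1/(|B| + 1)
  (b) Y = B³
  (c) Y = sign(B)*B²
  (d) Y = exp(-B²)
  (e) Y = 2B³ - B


Checking option (c) Y = sign(B)*B²:
  B = 0.002 -> Y = 0.0 ✓
  B = 0.462 -> Y = 0.214 ✓
  B = -2.981 -> Y = -8.888 ✓
All samples match this transformation.

(c) sign(B)*B²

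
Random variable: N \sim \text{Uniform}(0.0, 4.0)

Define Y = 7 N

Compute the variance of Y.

For Y = aN + b: Var(Y) = a² * Var(N)
Var(N) = (4 - 0)^2/12 = 1.3333333
Var(Y) = 7² * 1.3333333 = 49 * 1.3333333 = 65.333333

65.333333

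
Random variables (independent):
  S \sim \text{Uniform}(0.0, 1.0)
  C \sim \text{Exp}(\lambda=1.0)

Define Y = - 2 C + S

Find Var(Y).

For independent RVs: Var(aX + bY) = a²Var(X) + b²Var(Y)
Var(S) = 0.083333333
Var(C) = 1
Var(Y) = 1²*0.083333333 + (-2)²*1
= 1*0.083333333 + 4*1 = 4.0833333

4.0833333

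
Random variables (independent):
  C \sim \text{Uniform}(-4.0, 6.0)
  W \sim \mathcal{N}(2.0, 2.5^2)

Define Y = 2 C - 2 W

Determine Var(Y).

For independent RVs: Var(aX + bY) = a²Var(X) + b²Var(Y)
Var(C) = 8.3333333
Var(W) = 6.25
Var(Y) = 2²*8.3333333 + (-2)²*6.25
= 4*8.3333333 + 4*6.25 = 58.333333

58.333333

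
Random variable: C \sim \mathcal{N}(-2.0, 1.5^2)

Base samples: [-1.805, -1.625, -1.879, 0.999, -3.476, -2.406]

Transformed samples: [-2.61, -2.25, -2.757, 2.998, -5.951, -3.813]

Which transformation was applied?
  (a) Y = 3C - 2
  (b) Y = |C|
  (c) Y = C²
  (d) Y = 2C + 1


Checking option (d) Y = 2C + 1:
  C = -1.805 -> Y = -2.61 ✓
  C = -1.625 -> Y = -2.25 ✓
  C = -1.879 -> Y = -2.757 ✓
All samples match this transformation.

(d) 2C + 1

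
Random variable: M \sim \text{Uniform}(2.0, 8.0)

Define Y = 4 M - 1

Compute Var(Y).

For Y = aM + b: Var(Y) = a² * Var(M)
Var(M) = (8 - 2)^2/12 = 3
Var(Y) = 4² * 3 = 16 * 3 = 48

48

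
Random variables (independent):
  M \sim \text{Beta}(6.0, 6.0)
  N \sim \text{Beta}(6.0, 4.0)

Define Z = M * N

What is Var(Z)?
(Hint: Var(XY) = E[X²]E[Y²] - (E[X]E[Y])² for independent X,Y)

Var(XY) = E[X²]E[Y²] - (E[X]E[Y])²
E[M] = 0.5, Var(M) = 0.019230769
E[N] = 0.6, Var(N) = 0.021818182
E[M²] = 0.019230769 + 0.5² = 0.26923077
E[N²] = 0.021818182 + 0.6² = 0.38181818
Var(Z) = 0.26923077*0.38181818 - (0.5*0.6)²
= 0.1027972 - 0.09 = 0.012797203

0.012797203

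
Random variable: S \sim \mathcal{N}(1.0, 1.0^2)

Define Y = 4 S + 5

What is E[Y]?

For Y = 4S + 5:
E[Y] = 4 * E[S] + 5
E[S] = 1.0 = 1
E[Y] = 4 * 1 + 5 = 9

9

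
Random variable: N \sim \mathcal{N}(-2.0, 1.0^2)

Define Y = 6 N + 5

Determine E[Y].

For Y = 6N + 5:
E[Y] = 6 * E[N] + 5
E[N] = -2.0 = -2
E[Y] = 6 * (-2) + 5 = -7

-7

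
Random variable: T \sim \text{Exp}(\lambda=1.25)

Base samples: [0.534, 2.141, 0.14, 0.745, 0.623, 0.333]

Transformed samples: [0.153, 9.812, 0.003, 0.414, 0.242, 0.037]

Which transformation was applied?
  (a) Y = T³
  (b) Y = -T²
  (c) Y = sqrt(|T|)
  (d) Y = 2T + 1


Checking option (a) Y = T³:
  T = 0.534 -> Y = 0.153 ✓
  T = 2.141 -> Y = 9.812 ✓
  T = 0.14 -> Y = 0.003 ✓
All samples match this transformation.

(a) T³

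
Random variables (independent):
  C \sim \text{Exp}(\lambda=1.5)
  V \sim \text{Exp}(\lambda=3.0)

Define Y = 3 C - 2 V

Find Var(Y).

For independent RVs: Var(aX + bY) = a²Var(X) + b²Var(Y)
Var(C) = 0.44444444
Var(V) = 0.11111111
Var(Y) = 3²*0.44444444 + (-2)²*0.11111111
= 9*0.44444444 + 4*0.11111111 = 4.4444444

4.4444444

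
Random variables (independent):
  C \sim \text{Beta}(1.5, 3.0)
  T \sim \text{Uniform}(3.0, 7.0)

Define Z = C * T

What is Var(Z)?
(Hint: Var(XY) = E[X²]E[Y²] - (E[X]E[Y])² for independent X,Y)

Var(XY) = E[X²]E[Y²] - (E[X]E[Y])²
E[C] = 0.33333333, Var(C) = 0.04040404
E[T] = 5, Var(T) = 1.3333333
E[C²] = 0.04040404 + 0.33333333² = 0.15151515
E[T²] = 1.3333333 + 5² = 26.333333
Var(Z) = 0.15151515*26.333333 - (0.33333333*5)²
= 3.989899 - 2.7777778 = 1.2121212

1.2121212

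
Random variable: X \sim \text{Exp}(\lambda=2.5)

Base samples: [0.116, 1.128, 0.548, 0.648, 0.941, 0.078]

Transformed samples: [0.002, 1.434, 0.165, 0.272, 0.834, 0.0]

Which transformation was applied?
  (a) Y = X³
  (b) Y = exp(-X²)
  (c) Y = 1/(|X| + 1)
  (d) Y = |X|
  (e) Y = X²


Checking option (a) Y = X³:
  X = 0.116 -> Y = 0.002 ✓
  X = 1.128 -> Y = 1.434 ✓
  X = 0.548 -> Y = 0.165 ✓
All samples match this transformation.

(a) X³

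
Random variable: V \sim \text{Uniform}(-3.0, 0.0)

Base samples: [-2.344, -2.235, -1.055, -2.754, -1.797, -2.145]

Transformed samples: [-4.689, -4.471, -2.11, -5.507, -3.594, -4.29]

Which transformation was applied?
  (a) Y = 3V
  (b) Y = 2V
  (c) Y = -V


Checking option (b) Y = 2V:
  V = -2.344 -> Y = -4.689 ✓
  V = -2.235 -> Y = -4.471 ✓
  V = -1.055 -> Y = -2.11 ✓
All samples match this transformation.

(b) 2V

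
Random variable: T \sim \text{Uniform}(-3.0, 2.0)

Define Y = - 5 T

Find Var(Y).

For Y = aT + b: Var(Y) = a² * Var(T)
Var(T) = (2 + 3)^2/12 = 2.0833333
Var(Y) = (-5)² * 2.0833333 = 25 * 2.0833333 = 52.083333

52.083333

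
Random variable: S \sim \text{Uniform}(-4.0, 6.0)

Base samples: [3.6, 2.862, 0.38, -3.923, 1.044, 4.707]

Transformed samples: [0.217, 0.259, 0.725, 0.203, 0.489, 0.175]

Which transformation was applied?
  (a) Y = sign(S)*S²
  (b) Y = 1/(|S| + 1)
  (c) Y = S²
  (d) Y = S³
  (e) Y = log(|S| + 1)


Checking option (b) Y = 1/(|S| + 1):
  S = 3.6 -> Y = 0.217 ✓
  S = 2.862 -> Y = 0.259 ✓
  S = 0.38 -> Y = 0.725 ✓
All samples match this transformation.

(b) 1/(|S| + 1)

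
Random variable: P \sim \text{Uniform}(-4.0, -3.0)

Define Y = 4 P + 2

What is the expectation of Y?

For Y = 4P + 2:
E[Y] = 4 * E[P] + 2
E[P] = (-4 - 3)/2 = -3.5
E[Y] = 4 * (-3.5) + 2 = -12

-12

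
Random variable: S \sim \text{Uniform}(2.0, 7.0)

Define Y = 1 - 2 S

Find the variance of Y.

For Y = aS + b: Var(Y) = a² * Var(S)
Var(S) = (7 - 2)^2/12 = 2.0833333
Var(Y) = (-2)² * 2.0833333 = 4 * 2.0833333 = 8.3333333

8.3333333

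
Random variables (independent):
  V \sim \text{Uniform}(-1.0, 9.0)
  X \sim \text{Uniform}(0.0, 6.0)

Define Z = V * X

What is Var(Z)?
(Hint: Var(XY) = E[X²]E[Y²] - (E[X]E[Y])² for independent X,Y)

Var(XY) = E[X²]E[Y²] - (E[X]E[Y])²
E[V] = 4, Var(V) = 8.3333333
E[X] = 3, Var(X) = 3
E[V²] = 8.3333333 + 4² = 24.333333
E[X²] = 3 + 3² = 12
Var(Z) = 24.333333*12 - (4*3)²
= 292 - 144 = 148

148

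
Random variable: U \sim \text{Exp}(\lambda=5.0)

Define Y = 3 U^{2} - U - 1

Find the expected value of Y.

E[Y] = 3*E[U²] - 1*E[U] - 1
E[U] = 0.2
E[U²] = Var(U) + (E[U])² = 0.04 + 0.04 = 0.08
E[Y] = 3*0.08 - 1*0.2 - 1 = -0.96

-0.96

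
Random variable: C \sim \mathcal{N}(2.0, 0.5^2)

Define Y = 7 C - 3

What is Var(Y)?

For Y = aC + b: Var(Y) = a² * Var(C)
Var(C) = 0.5^2 = 0.25
Var(Y) = 7² * 0.25 = 49 * 0.25 = 12.25

12.25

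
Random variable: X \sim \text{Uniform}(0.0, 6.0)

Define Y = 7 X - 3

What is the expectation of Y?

For Y = 7X - 3:
E[Y] = 7 * E[X] - 3
E[X] = (0 + 6)/2 = 3
E[Y] = 7 * 3 - 3 = 18

18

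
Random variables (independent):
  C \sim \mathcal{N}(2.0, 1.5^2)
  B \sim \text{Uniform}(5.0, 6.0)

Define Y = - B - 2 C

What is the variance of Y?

For independent RVs: Var(aX + bY) = a²Var(X) + b²Var(Y)
Var(C) = 2.25
Var(B) = 0.083333333
Var(Y) = (-2)²*2.25 + (-1)²*0.083333333
= 4*2.25 + 1*0.083333333 = 9.0833333

9.0833333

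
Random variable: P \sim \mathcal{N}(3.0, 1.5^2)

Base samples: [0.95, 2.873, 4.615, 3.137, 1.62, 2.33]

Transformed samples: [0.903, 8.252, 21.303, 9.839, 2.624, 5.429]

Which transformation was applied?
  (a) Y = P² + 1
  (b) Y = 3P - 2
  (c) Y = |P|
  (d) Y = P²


Checking option (d) Y = P²:
  P = 0.95 -> Y = 0.903 ✓
  P = 2.873 -> Y = 8.252 ✓
  P = 4.615 -> Y = 21.303 ✓
All samples match this transformation.

(d) P²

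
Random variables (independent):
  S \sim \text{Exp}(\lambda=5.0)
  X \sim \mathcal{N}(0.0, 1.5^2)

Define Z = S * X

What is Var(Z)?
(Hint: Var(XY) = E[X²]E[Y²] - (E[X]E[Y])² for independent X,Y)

Var(XY) = E[X²]E[Y²] - (E[X]E[Y])²
E[S] = 0.2, Var(S) = 0.04
E[X] = 0, Var(X) = 2.25
E[S²] = 0.04 + 0.2² = 0.08
E[X²] = 2.25 + 0² = 2.25
Var(Z) = 0.08*2.25 - (0.2*0)²
= 0.18 - 0 = 0.18

0.18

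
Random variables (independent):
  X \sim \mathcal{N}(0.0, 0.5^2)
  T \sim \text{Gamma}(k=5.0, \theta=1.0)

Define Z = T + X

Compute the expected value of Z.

E[Z] = 1*E[X] + 1*E[T]
E[X] = 0
E[T] = 5
E[Z] = 1*0 + 1*5 = 5

5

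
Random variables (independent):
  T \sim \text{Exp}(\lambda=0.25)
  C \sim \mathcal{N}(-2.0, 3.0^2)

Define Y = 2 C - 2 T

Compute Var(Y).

For independent RVs: Var(aX + bY) = a²Var(X) + b²Var(Y)
Var(T) = 16
Var(C) = 9
Var(Y) = (-2)²*16 + 2²*9
= 4*16 + 4*9 = 100

100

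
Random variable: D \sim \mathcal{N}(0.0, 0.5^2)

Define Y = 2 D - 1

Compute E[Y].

For Y = 2D - 1:
E[Y] = 2 * E[D] - 1
E[D] = 0.0 = 0
E[Y] = 2 * 0 - 1 = -1

-1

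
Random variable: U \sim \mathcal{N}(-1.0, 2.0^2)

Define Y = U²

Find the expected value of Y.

Using E[X²] = Var(X) + (E[X])²:
E[U] = -1
Var(U) = 2.0^2 = 4
E[U²] = 4 + (-1)² = 4 + 1 = 5

5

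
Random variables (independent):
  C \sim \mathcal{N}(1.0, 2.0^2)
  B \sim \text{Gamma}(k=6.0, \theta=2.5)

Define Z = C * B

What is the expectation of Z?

For independent RVs: E[XY] = E[X]*E[Y]
E[C] = 1
E[B] = 15
E[Z] = 1 * 15 = 15

15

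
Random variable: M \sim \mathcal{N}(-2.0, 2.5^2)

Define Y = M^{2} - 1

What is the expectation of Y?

E[Y] = 1*E[M²] - 1
E[M] = -2
E[M²] = Var(M) + (E[M])² = 6.25 + 4 = 10.25
E[Y] = 1*10.25 - 1 = 9.25

9.25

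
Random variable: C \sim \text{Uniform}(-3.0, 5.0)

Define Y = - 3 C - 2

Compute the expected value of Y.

For Y = -3C - 2:
E[Y] = -3 * E[C] - 2
E[C] = (-3 + 5)/2 = 1
E[Y] = -3 * 1 - 2 = -5

-5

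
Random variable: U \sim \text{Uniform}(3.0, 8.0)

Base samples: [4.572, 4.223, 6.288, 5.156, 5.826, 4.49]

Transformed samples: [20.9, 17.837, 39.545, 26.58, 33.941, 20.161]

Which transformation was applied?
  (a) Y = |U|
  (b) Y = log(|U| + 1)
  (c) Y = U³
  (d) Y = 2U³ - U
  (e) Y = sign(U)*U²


Checking option (e) Y = sign(U)*U²:
  U = 4.572 -> Y = 20.9 ✓
  U = 4.223 -> Y = 17.837 ✓
  U = 6.288 -> Y = 39.545 ✓
All samples match this transformation.

(e) sign(U)*U²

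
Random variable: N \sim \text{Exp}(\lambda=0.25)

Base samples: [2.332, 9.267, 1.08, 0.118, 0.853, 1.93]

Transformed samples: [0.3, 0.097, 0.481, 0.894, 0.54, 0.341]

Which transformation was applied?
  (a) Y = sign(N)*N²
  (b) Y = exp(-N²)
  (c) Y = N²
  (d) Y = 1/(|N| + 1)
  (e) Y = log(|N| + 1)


Checking option (d) Y = 1/(|N| + 1):
  N = 2.332 -> Y = 0.3 ✓
  N = 9.267 -> Y = 0.097 ✓
  N = 1.08 -> Y = 0.481 ✓
All samples match this transformation.

(d) 1/(|N| + 1)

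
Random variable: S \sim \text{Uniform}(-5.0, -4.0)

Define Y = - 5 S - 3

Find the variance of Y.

For Y = aS + b: Var(Y) = a² * Var(S)
Var(S) = (-4 + 5)^2/12 = 0.083333333
Var(Y) = (-5)² * 0.083333333 = 25 * 0.083333333 = 2.0833333

2.0833333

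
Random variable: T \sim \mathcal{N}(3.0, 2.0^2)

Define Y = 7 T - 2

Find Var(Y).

For Y = aT + b: Var(Y) = a² * Var(T)
Var(T) = 2.0^2 = 4
Var(Y) = 7² * 4 = 49 * 4 = 196

196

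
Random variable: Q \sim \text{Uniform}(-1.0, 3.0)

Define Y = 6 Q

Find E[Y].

For Y = 6Q:
E[Y] = 6 * E[Q]
E[Q] = (-1 + 3)/2 = 1
E[Y] = 6 * 1 = 6

6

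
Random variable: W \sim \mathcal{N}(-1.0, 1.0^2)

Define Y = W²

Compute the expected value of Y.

E[W²] = Var(W) + (E[W])² = 1 + 1 = 2

2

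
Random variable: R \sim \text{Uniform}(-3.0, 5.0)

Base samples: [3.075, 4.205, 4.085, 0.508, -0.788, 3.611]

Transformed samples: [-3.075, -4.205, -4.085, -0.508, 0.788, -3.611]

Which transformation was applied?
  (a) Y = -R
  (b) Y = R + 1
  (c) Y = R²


Checking option (a) Y = -R:
  R = 3.075 -> Y = -3.075 ✓
  R = 4.205 -> Y = -4.205 ✓
  R = 4.085 -> Y = -4.085 ✓
All samples match this transformation.

(a) -R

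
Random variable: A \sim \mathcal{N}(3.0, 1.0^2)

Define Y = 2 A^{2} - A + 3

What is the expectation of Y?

E[Y] = 2*E[A²] - 1*E[A] + 3
E[A] = 3
E[A²] = Var(A) + (E[A])² = 1 + 9 = 10
E[Y] = 2*10 - 1*3 + 3 = 20

20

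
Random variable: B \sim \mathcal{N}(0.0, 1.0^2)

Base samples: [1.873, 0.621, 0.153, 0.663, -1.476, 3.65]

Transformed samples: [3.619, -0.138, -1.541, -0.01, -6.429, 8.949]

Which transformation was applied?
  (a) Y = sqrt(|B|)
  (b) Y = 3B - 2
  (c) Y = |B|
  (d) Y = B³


Checking option (b) Y = 3B - 2:
  B = 1.873 -> Y = 3.619 ✓
  B = 0.621 -> Y = -0.138 ✓
  B = 0.153 -> Y = -1.541 ✓
All samples match this transformation.

(b) 3B - 2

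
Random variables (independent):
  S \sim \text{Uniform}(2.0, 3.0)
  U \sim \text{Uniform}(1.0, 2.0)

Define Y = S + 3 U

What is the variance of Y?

For independent RVs: Var(aX + bY) = a²Var(X) + b²Var(Y)
Var(S) = 0.083333333
Var(U) = 0.083333333
Var(Y) = 1²*0.083333333 + 3²*0.083333333
= 1*0.083333333 + 9*0.083333333 = 0.83333333

0.83333333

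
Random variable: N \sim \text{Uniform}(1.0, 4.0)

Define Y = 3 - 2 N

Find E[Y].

For Y = -2N + 3:
E[Y] = -2 * E[N] + 3
E[N] = (1 + 4)/2 = 2.5
E[Y] = -2 * 2.5 + 3 = -2

-2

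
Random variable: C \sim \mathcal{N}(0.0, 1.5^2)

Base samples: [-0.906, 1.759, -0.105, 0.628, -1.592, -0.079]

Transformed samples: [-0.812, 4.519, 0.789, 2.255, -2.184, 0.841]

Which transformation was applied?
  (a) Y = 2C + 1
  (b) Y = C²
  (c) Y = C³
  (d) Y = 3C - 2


Checking option (a) Y = 2C + 1:
  C = -0.906 -> Y = -0.812 ✓
  C = 1.759 -> Y = 4.519 ✓
  C = -0.105 -> Y = 0.789 ✓
All samples match this transformation.

(a) 2C + 1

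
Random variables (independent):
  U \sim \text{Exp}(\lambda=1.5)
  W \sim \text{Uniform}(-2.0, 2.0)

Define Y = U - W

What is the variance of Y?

For independent RVs: Var(aX + bY) = a²Var(X) + b²Var(Y)
Var(U) = 0.44444444
Var(W) = 1.3333333
Var(Y) = 1²*0.44444444 + (-1)²*1.3333333
= 1*0.44444444 + 1*1.3333333 = 1.7777778

1.7777778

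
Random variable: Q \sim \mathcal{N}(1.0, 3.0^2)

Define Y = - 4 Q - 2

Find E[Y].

For Y = -4Q - 2:
E[Y] = -4 * E[Q] - 2
E[Q] = 1.0 = 1
E[Y] = -4 * 1 - 2 = -6

-6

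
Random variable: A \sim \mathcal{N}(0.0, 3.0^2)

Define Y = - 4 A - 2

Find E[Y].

For Y = -4A - 2:
E[Y] = -4 * E[A] - 2
E[A] = 0.0 = 0
E[Y] = -4 * 0 - 2 = -2

-2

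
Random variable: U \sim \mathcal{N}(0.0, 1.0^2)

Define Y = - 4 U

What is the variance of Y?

For Y = aU + b: Var(Y) = a² * Var(U)
Var(U) = 1.0^2 = 1
Var(Y) = (-4)² * 1 = 16 * 1 = 16

16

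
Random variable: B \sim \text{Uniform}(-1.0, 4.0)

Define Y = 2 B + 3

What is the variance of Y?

For Y = aB + b: Var(Y) = a² * Var(B)
Var(B) = (4 + 1)^2/12 = 2.0833333
Var(Y) = 2² * 2.0833333 = 4 * 2.0833333 = 8.3333333

8.3333333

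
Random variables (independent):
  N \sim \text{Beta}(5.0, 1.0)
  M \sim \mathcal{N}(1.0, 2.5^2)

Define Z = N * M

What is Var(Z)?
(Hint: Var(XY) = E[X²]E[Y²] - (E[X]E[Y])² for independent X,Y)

Var(XY) = E[X²]E[Y²] - (E[X]E[Y])²
E[N] = 0.83333333, Var(N) = 0.01984127
E[M] = 1, Var(M) = 6.25
E[N²] = 0.01984127 + 0.83333333² = 0.71428571
E[M²] = 6.25 + 1² = 7.25
Var(Z) = 0.71428571*7.25 - (0.83333333*1)²
= 5.1785714 - 0.69444444 = 4.484127

4.484127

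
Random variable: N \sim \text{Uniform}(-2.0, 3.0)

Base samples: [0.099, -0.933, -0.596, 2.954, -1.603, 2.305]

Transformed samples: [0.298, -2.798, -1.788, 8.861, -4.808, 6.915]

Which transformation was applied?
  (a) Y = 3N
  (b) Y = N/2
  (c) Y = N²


Checking option (a) Y = 3N:
  N = 0.099 -> Y = 0.298 ✓
  N = -0.933 -> Y = -2.798 ✓
  N = -0.596 -> Y = -1.788 ✓
All samples match this transformation.

(a) 3N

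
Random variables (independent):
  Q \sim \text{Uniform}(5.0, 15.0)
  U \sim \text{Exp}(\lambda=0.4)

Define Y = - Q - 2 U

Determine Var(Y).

For independent RVs: Var(aX + bY) = a²Var(X) + b²Var(Y)
Var(Q) = 8.3333333
Var(U) = 6.25
Var(Y) = (-1)²*8.3333333 + (-2)²*6.25
= 1*8.3333333 + 4*6.25 = 33.333333

33.333333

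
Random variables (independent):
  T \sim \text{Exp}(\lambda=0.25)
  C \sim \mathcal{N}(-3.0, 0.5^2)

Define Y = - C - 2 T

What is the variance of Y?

For independent RVs: Var(aX + bY) = a²Var(X) + b²Var(Y)
Var(T) = 16
Var(C) = 0.25
Var(Y) = (-2)²*16 + (-1)²*0.25
= 4*16 + 1*0.25 = 64.25

64.25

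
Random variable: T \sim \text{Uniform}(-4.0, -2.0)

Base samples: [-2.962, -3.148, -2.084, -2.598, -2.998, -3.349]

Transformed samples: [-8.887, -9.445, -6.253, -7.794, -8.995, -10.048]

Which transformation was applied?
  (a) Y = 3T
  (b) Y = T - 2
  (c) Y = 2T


Checking option (a) Y = 3T:
  T = -2.962 -> Y = -8.887 ✓
  T = -3.148 -> Y = -9.445 ✓
  T = -2.084 -> Y = -6.253 ✓
All samples match this transformation.

(a) 3T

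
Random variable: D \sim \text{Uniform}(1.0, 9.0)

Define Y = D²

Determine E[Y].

E[D²] = Var(D) + (E[D])² = 5.3333333 + 25 = 30.333333

30.333333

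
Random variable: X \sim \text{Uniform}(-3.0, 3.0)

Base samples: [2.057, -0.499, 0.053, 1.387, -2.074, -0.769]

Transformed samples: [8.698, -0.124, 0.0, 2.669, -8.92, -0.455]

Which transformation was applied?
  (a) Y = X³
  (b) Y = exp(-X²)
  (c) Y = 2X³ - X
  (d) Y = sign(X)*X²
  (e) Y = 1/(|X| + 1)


Checking option (a) Y = X³:
  X = 2.057 -> Y = 8.698 ✓
  X = -0.499 -> Y = -0.124 ✓
  X = 0.053 -> Y = 0.0 ✓
All samples match this transformation.

(a) X³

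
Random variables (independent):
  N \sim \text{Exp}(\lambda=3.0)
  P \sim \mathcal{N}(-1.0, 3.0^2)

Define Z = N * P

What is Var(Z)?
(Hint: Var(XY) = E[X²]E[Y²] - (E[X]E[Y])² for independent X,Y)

Var(XY) = E[X²]E[Y²] - (E[X]E[Y])²
E[N] = 0.33333333, Var(N) = 0.11111111
E[P] = -1, Var(P) = 9
E[N²] = 0.11111111 + 0.33333333² = 0.22222222
E[P²] = 9 + (-1)² = 10
Var(Z) = 0.22222222*10 - (0.33333333*(-1))²
= 2.2222222 - 0.11111111 = 2.1111111

2.1111111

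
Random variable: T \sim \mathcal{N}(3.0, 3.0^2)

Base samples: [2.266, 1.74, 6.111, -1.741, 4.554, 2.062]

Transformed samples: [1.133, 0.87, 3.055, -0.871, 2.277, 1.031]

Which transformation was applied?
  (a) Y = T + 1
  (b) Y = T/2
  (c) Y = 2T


Checking option (b) Y = T/2:
  T = 2.266 -> Y = 1.133 ✓
  T = 1.74 -> Y = 0.87 ✓
  T = 6.111 -> Y = 3.055 ✓
All samples match this transformation.

(b) T/2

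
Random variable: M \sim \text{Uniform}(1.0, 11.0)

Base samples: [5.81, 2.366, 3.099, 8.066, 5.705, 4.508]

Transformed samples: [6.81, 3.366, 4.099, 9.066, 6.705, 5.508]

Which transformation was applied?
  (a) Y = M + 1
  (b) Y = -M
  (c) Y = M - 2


Checking option (a) Y = M + 1:
  M = 5.81 -> Y = 6.81 ✓
  M = 2.366 -> Y = 3.366 ✓
  M = 3.099 -> Y = 4.099 ✓
All samples match this transformation.

(a) M + 1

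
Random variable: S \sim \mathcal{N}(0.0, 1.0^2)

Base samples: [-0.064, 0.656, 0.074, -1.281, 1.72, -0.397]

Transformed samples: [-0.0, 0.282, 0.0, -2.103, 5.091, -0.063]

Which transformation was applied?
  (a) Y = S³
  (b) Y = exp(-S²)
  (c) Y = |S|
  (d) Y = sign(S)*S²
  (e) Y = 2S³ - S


Checking option (a) Y = S³:
  S = -0.064 -> Y = -0.0 ✓
  S = 0.656 -> Y = 0.282 ✓
  S = 0.074 -> Y = 0.0 ✓
All samples match this transformation.

(a) S³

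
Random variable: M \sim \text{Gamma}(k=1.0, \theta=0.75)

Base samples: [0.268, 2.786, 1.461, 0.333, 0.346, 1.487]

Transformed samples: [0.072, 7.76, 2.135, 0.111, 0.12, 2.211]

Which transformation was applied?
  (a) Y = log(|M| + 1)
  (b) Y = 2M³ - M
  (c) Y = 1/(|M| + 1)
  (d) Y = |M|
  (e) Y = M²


Checking option (e) Y = M²:
  M = 0.268 -> Y = 0.072 ✓
  M = 2.786 -> Y = 7.76 ✓
  M = 1.461 -> Y = 2.135 ✓
All samples match this transformation.

(e) M²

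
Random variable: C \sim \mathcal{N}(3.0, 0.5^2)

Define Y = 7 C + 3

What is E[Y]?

For Y = 7C + 3:
E[Y] = 7 * E[C] + 3
E[C] = 3.0 = 3
E[Y] = 7 * 3 + 3 = 24

24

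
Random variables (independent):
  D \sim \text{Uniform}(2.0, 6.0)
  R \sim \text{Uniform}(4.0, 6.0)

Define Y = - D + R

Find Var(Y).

For independent RVs: Var(aX + bY) = a²Var(X) + b²Var(Y)
Var(D) = 1.3333333
Var(R) = 0.33333333
Var(Y) = (-1)²*1.3333333 + 1²*0.33333333
= 1*1.3333333 + 1*0.33333333 = 1.6666667

1.6666667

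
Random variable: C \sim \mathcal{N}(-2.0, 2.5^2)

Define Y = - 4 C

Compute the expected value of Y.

For Y = -4C:
E[Y] = -4 * E[C]
E[C] = -2.0 = -2
E[Y] = -4 * (-2) = 8

8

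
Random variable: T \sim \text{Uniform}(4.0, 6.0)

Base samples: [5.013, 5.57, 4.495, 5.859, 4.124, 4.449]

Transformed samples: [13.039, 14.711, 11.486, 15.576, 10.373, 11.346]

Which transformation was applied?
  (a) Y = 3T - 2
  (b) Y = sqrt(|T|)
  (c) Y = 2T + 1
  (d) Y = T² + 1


Checking option (a) Y = 3T - 2:
  T = 5.013 -> Y = 13.039 ✓
  T = 5.57 -> Y = 14.711 ✓
  T = 4.495 -> Y = 11.486 ✓
All samples match this transformation.

(a) 3T - 2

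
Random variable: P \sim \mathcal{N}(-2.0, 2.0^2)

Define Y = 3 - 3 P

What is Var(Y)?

For Y = aP + b: Var(Y) = a² * Var(P)
Var(P) = 2.0^2 = 4
Var(Y) = (-3)² * 4 = 9 * 4 = 36

36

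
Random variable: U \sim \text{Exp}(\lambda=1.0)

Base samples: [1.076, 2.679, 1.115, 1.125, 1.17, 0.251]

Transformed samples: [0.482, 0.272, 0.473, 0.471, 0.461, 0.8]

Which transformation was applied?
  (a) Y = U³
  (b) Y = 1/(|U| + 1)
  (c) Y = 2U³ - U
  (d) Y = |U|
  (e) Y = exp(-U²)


Checking option (b) Y = 1/(|U| + 1):
  U = 1.076 -> Y = 0.482 ✓
  U = 2.679 -> Y = 0.272 ✓
  U = 1.115 -> Y = 0.473 ✓
All samples match this transformation.

(b) 1/(|U| + 1)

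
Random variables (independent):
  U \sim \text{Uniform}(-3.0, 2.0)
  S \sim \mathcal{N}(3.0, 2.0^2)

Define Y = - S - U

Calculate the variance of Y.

For independent RVs: Var(aX + bY) = a²Var(X) + b²Var(Y)
Var(U) = 2.0833333
Var(S) = 4
Var(Y) = (-1)²*2.0833333 + (-1)²*4
= 1*2.0833333 + 1*4 = 6.0833333

6.0833333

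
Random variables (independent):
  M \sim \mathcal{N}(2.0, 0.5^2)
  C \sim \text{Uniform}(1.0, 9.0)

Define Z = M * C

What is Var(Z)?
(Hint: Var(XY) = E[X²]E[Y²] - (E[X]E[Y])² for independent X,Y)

Var(XY) = E[X²]E[Y²] - (E[X]E[Y])²
E[M] = 2, Var(M) = 0.25
E[C] = 5, Var(C) = 5.3333333
E[M²] = 0.25 + 2² = 4.25
E[C²] = 5.3333333 + 5² = 30.333333
Var(Z) = 4.25*30.333333 - (2*5)²
= 128.91667 - 100 = 28.916667

28.916667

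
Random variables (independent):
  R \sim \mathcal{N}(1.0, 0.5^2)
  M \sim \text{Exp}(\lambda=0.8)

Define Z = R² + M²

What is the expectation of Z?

E[Z] = E[R²] + E[M²]
E[R²] = Var(R) + E[R]² = 0.25 + 1 = 1.25
E[M²] = Var(M) + E[M]² = 1.5625 + 1.5625 = 3.125
E[Z] = 1.25 + 3.125 = 4.375

4.375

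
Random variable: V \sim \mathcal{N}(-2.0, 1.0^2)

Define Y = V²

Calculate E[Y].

E[V²] = Var(V) + (E[V])² = 1 + 4 = 5

5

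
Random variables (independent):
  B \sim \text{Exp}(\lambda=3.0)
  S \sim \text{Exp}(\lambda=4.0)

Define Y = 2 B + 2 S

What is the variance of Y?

For independent RVs: Var(aX + bY) = a²Var(X) + b²Var(Y)
Var(B) = 0.11111111
Var(S) = 0.0625
Var(Y) = 2²*0.11111111 + 2²*0.0625
= 4*0.11111111 + 4*0.0625 = 0.69444444

0.69444444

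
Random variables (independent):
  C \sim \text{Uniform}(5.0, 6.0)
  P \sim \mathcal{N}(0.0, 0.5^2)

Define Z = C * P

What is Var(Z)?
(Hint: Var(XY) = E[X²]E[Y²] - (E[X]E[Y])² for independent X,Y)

Var(XY) = E[X²]E[Y²] - (E[X]E[Y])²
E[C] = 5.5, Var(C) = 0.083333333
E[P] = 0, Var(P) = 0.25
E[C²] = 0.083333333 + 5.5² = 30.333333
E[P²] = 0.25 + 0² = 0.25
Var(Z) = 30.333333*0.25 - (5.5*0)²
= 7.5833333 - 0 = 7.5833333

7.5833333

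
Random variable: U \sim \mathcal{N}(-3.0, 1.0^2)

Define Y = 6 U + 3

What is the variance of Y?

For Y = aU + b: Var(Y) = a² * Var(U)
Var(U) = 1.0^2 = 1
Var(Y) = 6² * 1 = 36 * 1 = 36

36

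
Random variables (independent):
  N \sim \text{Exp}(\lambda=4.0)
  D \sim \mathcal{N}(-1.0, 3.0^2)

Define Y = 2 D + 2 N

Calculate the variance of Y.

For independent RVs: Var(aX + bY) = a²Var(X) + b²Var(Y)
Var(N) = 0.0625
Var(D) = 9
Var(Y) = 2²*0.0625 + 2²*9
= 4*0.0625 + 4*9 = 36.25

36.25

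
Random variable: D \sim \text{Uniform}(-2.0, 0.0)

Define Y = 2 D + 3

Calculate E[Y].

For Y = 2D + 3:
E[Y] = 2 * E[D] + 3
E[D] = (-2 + 0)/2 = -1
E[Y] = 2 * (-1) + 3 = 1

1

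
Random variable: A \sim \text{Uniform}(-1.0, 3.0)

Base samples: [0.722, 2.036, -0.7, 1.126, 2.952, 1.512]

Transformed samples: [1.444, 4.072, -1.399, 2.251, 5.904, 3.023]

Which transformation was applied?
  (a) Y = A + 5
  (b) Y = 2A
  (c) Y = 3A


Checking option (b) Y = 2A:
  A = 0.722 -> Y = 1.444 ✓
  A = 2.036 -> Y = 4.072 ✓
  A = -0.7 -> Y = -1.399 ✓
All samples match this transformation.

(b) 2A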